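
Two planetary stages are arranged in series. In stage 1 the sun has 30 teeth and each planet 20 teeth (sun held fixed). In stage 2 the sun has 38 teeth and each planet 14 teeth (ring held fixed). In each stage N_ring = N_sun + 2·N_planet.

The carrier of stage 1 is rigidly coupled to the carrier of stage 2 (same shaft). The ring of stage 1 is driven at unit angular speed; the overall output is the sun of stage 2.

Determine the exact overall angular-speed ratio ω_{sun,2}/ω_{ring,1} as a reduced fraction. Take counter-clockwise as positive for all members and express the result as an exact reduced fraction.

Stage 1: N_ring = 30 + 2·20 = 70
Stage 1: 30(ω_s−ω_c) = −70(ω_r−ω_c),  ω_s=0, ω_r=1
Stage 1: 30(0−ω_c) = −70(1−ω_c)  ⇒  100ω_c = 70  ⇒  ω_c = 7/10
  ⇒ ω_c¹/ω_r¹ = 7/10
Stage 2: N_ring = 38 + 2·14 = 66
Stage 2: 38(ω_s−ω_c) = −66(ω_r−ω_c),  ω_r=0, ω_c=1
Stage 2: ω_s = 1 − (66/38)(0−1) = 52/19
  ⇒ ω_s²/ω_c² = 52/19
Coupling ω_c² = ω_c¹ ⇒ overall = 7/10 × 52/19 = 182/95

182/95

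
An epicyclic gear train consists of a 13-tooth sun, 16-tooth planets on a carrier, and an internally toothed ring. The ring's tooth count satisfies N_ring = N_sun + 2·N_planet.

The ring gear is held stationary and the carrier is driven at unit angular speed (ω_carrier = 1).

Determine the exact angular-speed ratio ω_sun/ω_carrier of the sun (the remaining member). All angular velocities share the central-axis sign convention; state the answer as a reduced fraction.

N_ring = 13 + 2·16 = 45
13(ω_s−ω_c) = −45(ω_r−ω_c),  ω_r=0, ω_c=1
ω_s = 1 − (45/13)(0−1) = 58/13
ω_s/ω_c = 58/13

58/13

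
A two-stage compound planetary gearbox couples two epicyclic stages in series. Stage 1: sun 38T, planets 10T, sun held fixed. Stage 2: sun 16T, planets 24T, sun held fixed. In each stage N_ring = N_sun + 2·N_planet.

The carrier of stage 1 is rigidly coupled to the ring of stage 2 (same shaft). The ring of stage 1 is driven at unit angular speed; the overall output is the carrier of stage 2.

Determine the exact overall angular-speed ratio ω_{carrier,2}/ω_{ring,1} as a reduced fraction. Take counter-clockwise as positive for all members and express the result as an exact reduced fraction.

Stage 1: N_ring = 38 + 2·10 = 58
Stage 1: 38(ω_s−ω_c) = −58(ω_r−ω_c),  ω_s=0, ω_r=1
Stage 1: 38(0−ω_c) = −58(1−ω_c)  ⇒  96ω_c = 58  ⇒  ω_c = 29/48
  ⇒ ω_c¹/ω_r¹ = 29/48
Stage 2: N_ring = 16 + 2·24 = 64
Stage 2: 16(ω_s−ω_c) = −64(ω_r−ω_c),  ω_s=0, ω_r=1
Stage 2: 16(0−ω_c) = −64(1−ω_c)  ⇒  80ω_c = 64  ⇒  ω_c = 4/5
  ⇒ ω_c²/ω_r² = 4/5
Coupling ω_r² = ω_c¹ ⇒ overall = 29/48 × 4/5 = 29/60

29/60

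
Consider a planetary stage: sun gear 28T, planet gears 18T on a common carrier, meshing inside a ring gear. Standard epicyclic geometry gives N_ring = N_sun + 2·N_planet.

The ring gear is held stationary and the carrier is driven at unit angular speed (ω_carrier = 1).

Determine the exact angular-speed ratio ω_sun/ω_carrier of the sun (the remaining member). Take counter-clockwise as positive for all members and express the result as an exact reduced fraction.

23/7

N_ring = 28 + 2·18 = 64
28(ω_s−ω_c) = −64(ω_r−ω_c),  ω_r=0, ω_c=1
ω_s = 1 − (64/28)(0−1) = 23/7
ω_s/ω_c = 23/7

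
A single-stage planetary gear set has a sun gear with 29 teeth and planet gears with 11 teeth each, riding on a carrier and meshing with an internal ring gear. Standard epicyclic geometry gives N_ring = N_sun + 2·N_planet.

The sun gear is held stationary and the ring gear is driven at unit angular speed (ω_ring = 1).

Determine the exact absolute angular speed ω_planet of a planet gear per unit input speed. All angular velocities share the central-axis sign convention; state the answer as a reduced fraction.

51/22

N_ring = 29 + 2·11 = 51
29(ω_s−ω_c) = −51(ω_r−ω_c),  ω_s=0, ω_r=1
29(0−ω_c) = −51(1−ω_c)  ⇒  80ω_c = 51  ⇒  ω_c = 51/80
sun–planet: 29·(0−51/80) = −11·(ω_p−ω_c)  ⇒  ω_p−ω_c = −(29/11)·(-51/80) = 1479/880
ω_p = 51/80 + 1479/880 = 51/22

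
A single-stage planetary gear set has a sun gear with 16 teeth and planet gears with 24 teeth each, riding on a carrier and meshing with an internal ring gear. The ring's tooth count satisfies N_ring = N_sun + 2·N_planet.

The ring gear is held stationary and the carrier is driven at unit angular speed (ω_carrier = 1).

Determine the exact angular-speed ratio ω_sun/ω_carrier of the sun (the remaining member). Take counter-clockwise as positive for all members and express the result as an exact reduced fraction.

N_ring = 16 + 2·24 = 64
16(ω_s−ω_c) = −64(ω_r−ω_c),  ω_r=0, ω_c=1
ω_s = 1 − (64/16)(0−1) = 5
ω_s/ω_c = 5

5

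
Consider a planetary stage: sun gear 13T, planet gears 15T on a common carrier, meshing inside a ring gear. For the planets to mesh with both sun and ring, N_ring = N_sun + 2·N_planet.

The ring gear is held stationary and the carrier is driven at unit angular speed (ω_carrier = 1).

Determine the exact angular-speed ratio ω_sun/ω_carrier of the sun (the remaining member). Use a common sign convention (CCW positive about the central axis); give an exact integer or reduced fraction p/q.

N_ring = 13 + 2·15 = 43
13(ω_s−ω_c) = −43(ω_r−ω_c),  ω_r=0, ω_c=1
ω_s = 1 − (43/13)(0−1) = 56/13
ω_s/ω_c = 56/13

56/13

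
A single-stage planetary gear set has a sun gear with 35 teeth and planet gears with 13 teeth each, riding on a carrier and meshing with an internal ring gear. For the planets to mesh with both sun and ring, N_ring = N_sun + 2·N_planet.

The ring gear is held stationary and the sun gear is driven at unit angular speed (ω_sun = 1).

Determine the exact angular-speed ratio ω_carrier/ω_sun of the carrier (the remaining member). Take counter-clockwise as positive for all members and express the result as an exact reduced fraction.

N_ring = 35 + 2·13 = 61
35(ω_s−ω_c) = −61(ω_r−ω_c),  ω_r=0, ω_s=1
35(1−ω_c) = −61(0−ω_c)  ⇒  96ω_c = 35  ⇒  ω_c = 35/96
ω_c/ω_s = 35/96

35/96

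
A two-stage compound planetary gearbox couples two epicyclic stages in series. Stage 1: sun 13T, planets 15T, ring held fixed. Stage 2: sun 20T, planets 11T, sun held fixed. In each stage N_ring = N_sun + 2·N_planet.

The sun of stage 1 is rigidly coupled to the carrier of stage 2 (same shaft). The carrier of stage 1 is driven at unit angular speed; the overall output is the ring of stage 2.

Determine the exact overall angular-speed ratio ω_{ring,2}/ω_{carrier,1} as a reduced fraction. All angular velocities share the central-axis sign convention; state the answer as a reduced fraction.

Stage 1: N_ring = 13 + 2·15 = 43
Stage 1: 13(ω_s−ω_c) = −43(ω_r−ω_c),  ω_r=0, ω_c=1
Stage 1: ω_s = 1 − (43/13)(0−1) = 56/13
  ⇒ ω_s¹/ω_c¹ = 56/13
Stage 2: N_ring = 20 + 2·11 = 42
Stage 2: 20(ω_s−ω_c) = −42(ω_r−ω_c),  ω_s=0, ω_c=1
Stage 2: ω_r = 1 − (20/42)(0−1) = 31/21
  ⇒ ω_r²/ω_c² = 31/21
Coupling ω_c² = ω_s¹ ⇒ overall = 56/13 × 31/21 = 248/39

248/39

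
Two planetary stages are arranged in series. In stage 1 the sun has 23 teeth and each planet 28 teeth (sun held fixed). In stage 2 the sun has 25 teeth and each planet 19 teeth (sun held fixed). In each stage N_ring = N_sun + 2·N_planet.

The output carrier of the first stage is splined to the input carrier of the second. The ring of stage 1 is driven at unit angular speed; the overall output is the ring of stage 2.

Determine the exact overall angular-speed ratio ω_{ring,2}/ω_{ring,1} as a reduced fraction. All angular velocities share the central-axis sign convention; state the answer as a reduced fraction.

3476/3213

Stage 1: N_ring = 23 + 2·28 = 79
Stage 1: 23(ω_s−ω_c) = −79(ω_r−ω_c),  ω_s=0, ω_r=1
Stage 1: 23(0−ω_c) = −79(1−ω_c)  ⇒  102ω_c = 79  ⇒  ω_c = 79/102
  ⇒ ω_c¹/ω_r¹ = 79/102
Stage 2: N_ring = 25 + 2·19 = 63
Stage 2: 25(ω_s−ω_c) = −63(ω_r−ω_c),  ω_s=0, ω_c=1
Stage 2: ω_r = 1 − (25/63)(0−1) = 88/63
  ⇒ ω_r²/ω_c² = 88/63
Coupling ω_c² = ω_c¹ ⇒ overall = 79/102 × 88/63 = 3476/3213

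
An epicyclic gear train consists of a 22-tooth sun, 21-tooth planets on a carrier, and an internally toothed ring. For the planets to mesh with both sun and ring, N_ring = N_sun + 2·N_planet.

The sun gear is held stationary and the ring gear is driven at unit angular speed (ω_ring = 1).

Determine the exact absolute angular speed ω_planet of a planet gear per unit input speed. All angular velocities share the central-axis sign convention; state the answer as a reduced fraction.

N_ring = 22 + 2·21 = 64
22(ω_s−ω_c) = −64(ω_r−ω_c),  ω_s=0, ω_r=1
22(0−ω_c) = −64(1−ω_c)  ⇒  86ω_c = 64  ⇒  ω_c = 32/43
sun–planet: 22·(0−32/43) = −21·(ω_p−ω_c)  ⇒  ω_p−ω_c = −(22/21)·(-32/43) = 704/903
ω_p = 32/43 + 704/903 = 32/21

32/21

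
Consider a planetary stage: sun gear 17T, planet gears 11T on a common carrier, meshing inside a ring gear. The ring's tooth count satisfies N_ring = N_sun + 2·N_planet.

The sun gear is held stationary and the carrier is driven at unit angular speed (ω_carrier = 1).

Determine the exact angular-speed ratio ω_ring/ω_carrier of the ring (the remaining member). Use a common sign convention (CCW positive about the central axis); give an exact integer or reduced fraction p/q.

56/39

N_ring = 17 + 2·11 = 39
17(ω_s−ω_c) = −39(ω_r−ω_c),  ω_s=0, ω_c=1
ω_r = 1 − (17/39)(0−1) = 56/39
ω_r/ω_c = 56/39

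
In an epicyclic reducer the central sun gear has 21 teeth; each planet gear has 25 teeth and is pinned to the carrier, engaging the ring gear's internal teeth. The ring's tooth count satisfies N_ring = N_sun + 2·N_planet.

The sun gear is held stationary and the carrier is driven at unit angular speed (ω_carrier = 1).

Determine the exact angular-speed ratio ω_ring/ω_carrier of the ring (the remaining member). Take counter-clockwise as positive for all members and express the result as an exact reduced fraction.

N_ring = 21 + 2·25 = 71
21(ω_s−ω_c) = −71(ω_r−ω_c),  ω_s=0, ω_c=1
ω_r = 1 − (21/71)(0−1) = 92/71
ω_r/ω_c = 92/71

92/71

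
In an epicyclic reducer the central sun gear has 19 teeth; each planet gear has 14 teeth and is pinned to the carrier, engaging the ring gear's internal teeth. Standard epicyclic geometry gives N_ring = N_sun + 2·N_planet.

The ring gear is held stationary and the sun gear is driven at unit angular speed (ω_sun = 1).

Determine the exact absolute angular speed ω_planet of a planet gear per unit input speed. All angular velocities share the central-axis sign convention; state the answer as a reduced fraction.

N_ring = 19 + 2·14 = 47
19(ω_s−ω_c) = −47(ω_r−ω_c),  ω_r=0, ω_s=1
19(1−ω_c) = −47(0−ω_c)  ⇒  66ω_c = 19  ⇒  ω_c = 19/66
sun–planet: 19·(1−19/66) = −14·(ω_p−ω_c)  ⇒  ω_p−ω_c = −(19/14)·(47/66) = -893/924
ω_p = 19/66 − 893/924 = -19/28

-19/28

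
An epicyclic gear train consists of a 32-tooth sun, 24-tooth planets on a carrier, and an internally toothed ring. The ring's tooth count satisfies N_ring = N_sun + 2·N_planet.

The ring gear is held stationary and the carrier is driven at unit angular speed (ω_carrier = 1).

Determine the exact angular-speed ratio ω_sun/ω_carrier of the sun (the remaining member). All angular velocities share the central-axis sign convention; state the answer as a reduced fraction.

N_ring = 32 + 2·24 = 80
32(ω_s−ω_c) = −80(ω_r−ω_c),  ω_r=0, ω_c=1
ω_s = 1 − (80/32)(0−1) = 7/2
ω_s/ω_c = 7/2

7/2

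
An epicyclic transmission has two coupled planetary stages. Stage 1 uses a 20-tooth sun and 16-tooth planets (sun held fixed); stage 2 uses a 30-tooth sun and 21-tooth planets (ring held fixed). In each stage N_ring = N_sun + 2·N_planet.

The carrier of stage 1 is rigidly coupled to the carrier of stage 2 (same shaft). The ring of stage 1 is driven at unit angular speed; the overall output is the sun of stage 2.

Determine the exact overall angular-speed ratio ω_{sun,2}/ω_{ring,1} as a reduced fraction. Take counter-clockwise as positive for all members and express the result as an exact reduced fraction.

221/90

Stage 1: N_ring = 20 + 2·16 = 52
Stage 1: 20(ω_s−ω_c) = −52(ω_r−ω_c),  ω_s=0, ω_r=1
Stage 1: 20(0−ω_c) = −52(1−ω_c)  ⇒  72ω_c = 52  ⇒  ω_c = 13/18
  ⇒ ω_c¹/ω_r¹ = 13/18
Stage 2: N_ring = 30 + 2·21 = 72
Stage 2: 30(ω_s−ω_c) = −72(ω_r−ω_c),  ω_r=0, ω_c=1
Stage 2: ω_s = 1 − (72/30)(0−1) = 17/5
  ⇒ ω_s²/ω_c² = 17/5
Coupling ω_c² = ω_c¹ ⇒ overall = 13/18 × 17/5 = 221/90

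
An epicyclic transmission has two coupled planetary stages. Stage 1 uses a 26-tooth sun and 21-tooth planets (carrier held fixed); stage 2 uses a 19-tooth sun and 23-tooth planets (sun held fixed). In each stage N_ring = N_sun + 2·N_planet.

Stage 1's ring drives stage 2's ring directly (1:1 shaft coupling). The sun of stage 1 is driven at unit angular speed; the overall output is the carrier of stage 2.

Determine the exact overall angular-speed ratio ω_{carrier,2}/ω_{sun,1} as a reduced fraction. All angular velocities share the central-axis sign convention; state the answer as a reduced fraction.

-845/2856

Stage 1: N_ring = 26 + 2·21 = 68
Stage 1: 26(ω_s−ω_c) = −68(ω_r−ω_c),  ω_c=0, ω_s=1
Stage 1: ω_r = 0 − (26/68)(1−0) = -13/34
  ⇒ ω_r¹/ω_s¹ = -13/34
Stage 2: N_ring = 19 + 2·23 = 65
Stage 2: 19(ω_s−ω_c) = −65(ω_r−ω_c),  ω_s=0, ω_r=1
Stage 2: 19(0−ω_c) = −65(1−ω_c)  ⇒  84ω_c = 65  ⇒  ω_c = 65/84
  ⇒ ω_c²/ω_r² = 65/84
Coupling ω_r² = ω_r¹ ⇒ overall = -13/34 × 65/84 = -845/2856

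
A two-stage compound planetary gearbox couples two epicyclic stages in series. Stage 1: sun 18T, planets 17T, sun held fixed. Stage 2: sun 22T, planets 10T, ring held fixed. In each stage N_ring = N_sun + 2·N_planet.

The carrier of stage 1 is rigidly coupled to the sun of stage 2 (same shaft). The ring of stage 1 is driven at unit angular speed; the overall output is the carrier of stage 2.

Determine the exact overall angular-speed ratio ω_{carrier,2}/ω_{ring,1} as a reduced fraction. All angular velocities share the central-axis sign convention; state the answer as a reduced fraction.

Stage 1: N_ring = 18 + 2·17 = 52
Stage 1: 18(ω_s−ω_c) = −52(ω_r−ω_c),  ω_s=0, ω_r=1
Stage 1: 18(0−ω_c) = −52(1−ω_c)  ⇒  70ω_c = 52  ⇒  ω_c = 26/35
  ⇒ ω_c¹/ω_r¹ = 26/35
Stage 2: N_ring = 22 + 2·10 = 42
Stage 2: 22(ω_s−ω_c) = −42(ω_r−ω_c),  ω_r=0, ω_s=1
Stage 2: 22(1−ω_c) = −42(0−ω_c)  ⇒  64ω_c = 22  ⇒  ω_c = 11/32
  ⇒ ω_c²/ω_s² = 11/32
Coupling ω_s² = ω_c¹ ⇒ overall = 26/35 × 11/32 = 143/560

143/560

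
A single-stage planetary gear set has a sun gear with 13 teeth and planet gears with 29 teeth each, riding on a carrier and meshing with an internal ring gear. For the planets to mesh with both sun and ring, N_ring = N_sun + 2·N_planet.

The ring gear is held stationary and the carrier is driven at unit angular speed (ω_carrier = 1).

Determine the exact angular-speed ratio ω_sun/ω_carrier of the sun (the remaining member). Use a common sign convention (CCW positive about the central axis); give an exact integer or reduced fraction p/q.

N_ring = 13 + 2·29 = 71
13(ω_s−ω_c) = −71(ω_r−ω_c),  ω_r=0, ω_c=1
ω_s = 1 − (71/13)(0−1) = 84/13
ω_s/ω_c = 84/13

84/13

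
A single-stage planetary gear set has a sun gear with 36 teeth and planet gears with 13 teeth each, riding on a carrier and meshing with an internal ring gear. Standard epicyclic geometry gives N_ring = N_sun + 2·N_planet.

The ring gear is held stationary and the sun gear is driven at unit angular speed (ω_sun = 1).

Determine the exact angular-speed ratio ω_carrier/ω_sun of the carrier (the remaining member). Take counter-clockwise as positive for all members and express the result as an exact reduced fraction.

18/49

N_ring = 36 + 2·13 = 62
36(ω_s−ω_c) = −62(ω_r−ω_c),  ω_r=0, ω_s=1
36(1−ω_c) = −62(0−ω_c)  ⇒  98ω_c = 36  ⇒  ω_c = 18/49
ω_c/ω_s = 18/49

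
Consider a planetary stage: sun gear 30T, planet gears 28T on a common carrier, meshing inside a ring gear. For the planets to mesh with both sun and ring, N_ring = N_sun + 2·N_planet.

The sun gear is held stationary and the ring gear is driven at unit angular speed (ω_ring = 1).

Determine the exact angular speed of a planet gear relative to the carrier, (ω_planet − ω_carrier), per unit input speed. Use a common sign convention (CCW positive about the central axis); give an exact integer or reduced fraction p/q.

N_ring = 30 + 2·28 = 86
30(ω_s−ω_c) = −86(ω_r−ω_c),  ω_s=0, ω_r=1
30(0−ω_c) = −86(1−ω_c)  ⇒  116ω_c = 86  ⇒  ω_c = 43/58
sun–planet: 30·(0−43/58) = −28·(ω_p−ω_c)  ⇒  ω_p−ω_c = −(30/28)·(-43/58) = 645/812

645/812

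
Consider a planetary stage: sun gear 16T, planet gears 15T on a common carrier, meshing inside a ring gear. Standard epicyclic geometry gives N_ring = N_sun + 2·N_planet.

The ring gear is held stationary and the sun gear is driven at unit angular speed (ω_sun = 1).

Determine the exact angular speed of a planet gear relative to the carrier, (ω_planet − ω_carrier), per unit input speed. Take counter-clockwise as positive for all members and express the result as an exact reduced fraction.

-368/465

N_ring = 16 + 2·15 = 46
16(ω_s−ω_c) = −46(ω_r−ω_c),  ω_r=0, ω_s=1
16(1−ω_c) = −46(0−ω_c)  ⇒  62ω_c = 16  ⇒  ω_c = 8/31
sun–planet: 16·(1−8/31) = −15·(ω_p−ω_c)  ⇒  ω_p−ω_c = −(16/15)·(23/31) = -368/465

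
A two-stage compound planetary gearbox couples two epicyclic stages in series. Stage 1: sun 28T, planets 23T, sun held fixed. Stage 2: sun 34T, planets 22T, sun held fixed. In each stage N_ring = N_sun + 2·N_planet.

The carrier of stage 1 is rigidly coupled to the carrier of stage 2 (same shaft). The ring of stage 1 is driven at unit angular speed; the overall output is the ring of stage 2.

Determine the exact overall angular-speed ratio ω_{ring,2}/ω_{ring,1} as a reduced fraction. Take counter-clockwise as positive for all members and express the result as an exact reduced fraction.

Stage 1: N_ring = 28 + 2·23 = 74
Stage 1: 28(ω_s−ω_c) = −74(ω_r−ω_c),  ω_s=0, ω_r=1
Stage 1: 28(0−ω_c) = −74(1−ω_c)  ⇒  102ω_c = 74  ⇒  ω_c = 37/51
  ⇒ ω_c¹/ω_r¹ = 37/51
Stage 2: N_ring = 34 + 2·22 = 78
Stage 2: 34(ω_s−ω_c) = −78(ω_r−ω_c),  ω_s=0, ω_c=1
Stage 2: ω_r = 1 − (34/78)(0−1) = 56/39
  ⇒ ω_r²/ω_c² = 56/39
Coupling ω_c² = ω_c¹ ⇒ overall = 37/51 × 56/39 = 2072/1989

2072/1989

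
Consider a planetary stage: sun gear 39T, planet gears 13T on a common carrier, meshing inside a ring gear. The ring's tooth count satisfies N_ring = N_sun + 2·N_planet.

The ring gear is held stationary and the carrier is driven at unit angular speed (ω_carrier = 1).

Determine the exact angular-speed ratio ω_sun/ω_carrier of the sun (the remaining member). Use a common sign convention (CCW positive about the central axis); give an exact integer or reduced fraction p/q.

N_ring = 39 + 2·13 = 65
39(ω_s−ω_c) = −65(ω_r−ω_c),  ω_r=0, ω_c=1
ω_s = 1 − (65/39)(0−1) = 8/3
ω_s/ω_c = 8/3

8/3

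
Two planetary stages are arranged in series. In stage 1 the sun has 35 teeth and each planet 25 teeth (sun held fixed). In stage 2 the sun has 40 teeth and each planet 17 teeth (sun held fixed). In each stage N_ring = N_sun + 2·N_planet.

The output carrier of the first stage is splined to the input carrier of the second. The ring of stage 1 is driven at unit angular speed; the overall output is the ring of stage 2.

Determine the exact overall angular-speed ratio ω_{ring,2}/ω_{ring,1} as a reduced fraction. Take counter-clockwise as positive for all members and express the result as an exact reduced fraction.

323/296

Stage 1: N_ring = 35 + 2·25 = 85
Stage 1: 35(ω_s−ω_c) = −85(ω_r−ω_c),  ω_s=0, ω_r=1
Stage 1: 35(0−ω_c) = −85(1−ω_c)  ⇒  120ω_c = 85  ⇒  ω_c = 17/24
  ⇒ ω_c¹/ω_r¹ = 17/24
Stage 2: N_ring = 40 + 2·17 = 74
Stage 2: 40(ω_s−ω_c) = −74(ω_r−ω_c),  ω_s=0, ω_c=1
Stage 2: ω_r = 1 − (40/74)(0−1) = 57/37
  ⇒ ω_r²/ω_c² = 57/37
Coupling ω_c² = ω_c¹ ⇒ overall = 17/24 × 57/37 = 323/296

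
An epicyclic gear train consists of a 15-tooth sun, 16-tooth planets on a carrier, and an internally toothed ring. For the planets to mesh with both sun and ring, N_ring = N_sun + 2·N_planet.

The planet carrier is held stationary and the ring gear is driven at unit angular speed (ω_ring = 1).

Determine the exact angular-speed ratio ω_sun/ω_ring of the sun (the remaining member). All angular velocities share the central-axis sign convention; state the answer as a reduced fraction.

N_ring = 15 + 2·16 = 47
15(ω_s−ω_c) = −47(ω_r−ω_c),  ω_c=0, ω_r=1
ω_s = 0 − (47/15)(1−0) = -47/15
ω_s/ω_r = -47/15

-47/15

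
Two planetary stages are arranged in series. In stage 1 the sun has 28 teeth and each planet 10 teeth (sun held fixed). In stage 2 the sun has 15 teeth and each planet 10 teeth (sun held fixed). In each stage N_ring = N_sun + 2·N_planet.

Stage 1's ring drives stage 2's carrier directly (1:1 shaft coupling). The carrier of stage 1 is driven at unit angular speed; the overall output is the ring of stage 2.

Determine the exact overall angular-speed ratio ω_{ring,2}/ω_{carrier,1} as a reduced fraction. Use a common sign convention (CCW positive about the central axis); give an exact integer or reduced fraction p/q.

95/42

Stage 1: N_ring = 28 + 2·10 = 48
Stage 1: 28(ω_s−ω_c) = −48(ω_r−ω_c),  ω_s=0, ω_c=1
Stage 1: ω_r = 1 − (28/48)(0−1) = 19/12
  ⇒ ω_r¹/ω_c¹ = 19/12
Stage 2: N_ring = 15 + 2·10 = 35
Stage 2: 15(ω_s−ω_c) = −35(ω_r−ω_c),  ω_s=0, ω_c=1
Stage 2: ω_r = 1 − (15/35)(0−1) = 10/7
  ⇒ ω_r²/ω_c² = 10/7
Coupling ω_c² = ω_r¹ ⇒ overall = 19/12 × 10/7 = 95/42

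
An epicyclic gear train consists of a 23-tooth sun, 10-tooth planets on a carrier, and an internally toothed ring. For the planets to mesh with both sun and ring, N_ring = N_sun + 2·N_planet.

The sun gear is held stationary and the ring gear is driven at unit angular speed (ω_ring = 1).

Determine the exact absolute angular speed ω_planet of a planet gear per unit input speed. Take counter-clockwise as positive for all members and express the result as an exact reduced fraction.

N_ring = 23 + 2·10 = 43
23(ω_s−ω_c) = −43(ω_r−ω_c),  ω_s=0, ω_r=1
23(0−ω_c) = −43(1−ω_c)  ⇒  66ω_c = 43  ⇒  ω_c = 43/66
sun–planet: 23·(0−43/66) = −10·(ω_p−ω_c)  ⇒  ω_p−ω_c = −(23/10)·(-43/66) = 989/660
ω_p = 43/66 + 989/660 = 43/20

43/20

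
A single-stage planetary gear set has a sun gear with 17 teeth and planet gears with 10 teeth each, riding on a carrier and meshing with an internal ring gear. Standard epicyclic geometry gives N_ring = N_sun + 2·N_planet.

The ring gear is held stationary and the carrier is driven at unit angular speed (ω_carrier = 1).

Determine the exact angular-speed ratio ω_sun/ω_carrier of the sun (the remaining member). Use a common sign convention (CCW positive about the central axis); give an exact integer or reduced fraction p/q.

54/17

N_ring = 17 + 2·10 = 37
17(ω_s−ω_c) = −37(ω_r−ω_c),  ω_r=0, ω_c=1
ω_s = 1 − (37/17)(0−1) = 54/17
ω_s/ω_c = 54/17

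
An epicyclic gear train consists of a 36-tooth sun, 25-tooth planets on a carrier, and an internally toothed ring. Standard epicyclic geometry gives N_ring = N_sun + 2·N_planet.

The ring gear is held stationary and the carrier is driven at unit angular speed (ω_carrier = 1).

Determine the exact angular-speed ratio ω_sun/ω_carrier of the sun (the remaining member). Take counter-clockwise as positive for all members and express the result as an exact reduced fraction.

N_ring = 36 + 2·25 = 86
36(ω_s−ω_c) = −86(ω_r−ω_c),  ω_r=0, ω_c=1
ω_s = 1 − (86/36)(0−1) = 61/18
ω_s/ω_c = 61/18

61/18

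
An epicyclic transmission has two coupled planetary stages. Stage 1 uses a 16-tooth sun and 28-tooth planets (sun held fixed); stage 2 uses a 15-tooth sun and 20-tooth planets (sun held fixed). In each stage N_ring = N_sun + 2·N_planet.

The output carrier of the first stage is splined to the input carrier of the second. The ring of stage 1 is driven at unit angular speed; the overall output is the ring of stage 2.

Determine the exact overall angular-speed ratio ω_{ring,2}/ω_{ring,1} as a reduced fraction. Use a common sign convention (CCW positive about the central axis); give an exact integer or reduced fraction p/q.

Stage 1: N_ring = 16 + 2·28 = 72
Stage 1: 16(ω_s−ω_c) = −72(ω_r−ω_c),  ω_s=0, ω_r=1
Stage 1: 16(0−ω_c) = −72(1−ω_c)  ⇒  88ω_c = 72  ⇒  ω_c = 9/11
  ⇒ ω_c¹/ω_r¹ = 9/11
Stage 2: N_ring = 15 + 2·20 = 55
Stage 2: 15(ω_s−ω_c) = −55(ω_r−ω_c),  ω_s=0, ω_c=1
Stage 2: ω_r = 1 − (15/55)(0−1) = 14/11
  ⇒ ω_r²/ω_c² = 14/11
Coupling ω_c² = ω_c¹ ⇒ overall = 9/11 × 14/11 = 126/121

126/121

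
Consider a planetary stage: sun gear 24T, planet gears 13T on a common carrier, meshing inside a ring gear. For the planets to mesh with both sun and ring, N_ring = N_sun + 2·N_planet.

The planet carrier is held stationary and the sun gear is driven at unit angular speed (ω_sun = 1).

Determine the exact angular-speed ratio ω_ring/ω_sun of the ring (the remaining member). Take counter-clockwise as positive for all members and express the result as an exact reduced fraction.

-12/25

N_ring = 24 + 2·13 = 50
24(ω_s−ω_c) = −50(ω_r−ω_c),  ω_c=0, ω_s=1
ω_r = 0 − (24/50)(1−0) = -12/25
ω_r/ω_s = -12/25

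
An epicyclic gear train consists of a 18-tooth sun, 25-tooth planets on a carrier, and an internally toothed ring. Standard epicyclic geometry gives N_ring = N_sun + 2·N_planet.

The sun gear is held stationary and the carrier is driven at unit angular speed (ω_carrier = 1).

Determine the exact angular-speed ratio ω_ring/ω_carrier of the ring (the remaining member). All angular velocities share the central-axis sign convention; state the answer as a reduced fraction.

43/34

N_ring = 18 + 2·25 = 68
18(ω_s−ω_c) = −68(ω_r−ω_c),  ω_s=0, ω_c=1
ω_r = 1 − (18/68)(0−1) = 43/34
ω_r/ω_c = 43/34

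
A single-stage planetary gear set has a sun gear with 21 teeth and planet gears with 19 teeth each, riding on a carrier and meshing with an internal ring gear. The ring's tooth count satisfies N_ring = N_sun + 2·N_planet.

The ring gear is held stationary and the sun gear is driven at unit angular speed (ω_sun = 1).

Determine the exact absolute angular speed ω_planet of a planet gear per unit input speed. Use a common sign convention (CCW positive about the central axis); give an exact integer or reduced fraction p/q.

-21/38

N_ring = 21 + 2·19 = 59
21(ω_s−ω_c) = −59(ω_r−ω_c),  ω_r=0, ω_s=1
21(1−ω_c) = −59(0−ω_c)  ⇒  80ω_c = 21  ⇒  ω_c = 21/80
sun–planet: 21·(1−21/80) = −19·(ω_p−ω_c)  ⇒  ω_p−ω_c = −(21/19)·(59/80) = -1239/1520
ω_p = 21/80 − 1239/1520 = -21/38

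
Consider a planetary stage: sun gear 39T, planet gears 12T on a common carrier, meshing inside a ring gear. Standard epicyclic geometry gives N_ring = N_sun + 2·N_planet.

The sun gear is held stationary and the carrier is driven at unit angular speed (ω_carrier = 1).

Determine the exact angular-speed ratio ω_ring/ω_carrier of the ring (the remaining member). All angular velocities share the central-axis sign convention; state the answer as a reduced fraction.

34/21

N_ring = 39 + 2·12 = 63
39(ω_s−ω_c) = −63(ω_r−ω_c),  ω_s=0, ω_c=1
ω_r = 1 − (39/63)(0−1) = 34/21
ω_r/ω_c = 34/21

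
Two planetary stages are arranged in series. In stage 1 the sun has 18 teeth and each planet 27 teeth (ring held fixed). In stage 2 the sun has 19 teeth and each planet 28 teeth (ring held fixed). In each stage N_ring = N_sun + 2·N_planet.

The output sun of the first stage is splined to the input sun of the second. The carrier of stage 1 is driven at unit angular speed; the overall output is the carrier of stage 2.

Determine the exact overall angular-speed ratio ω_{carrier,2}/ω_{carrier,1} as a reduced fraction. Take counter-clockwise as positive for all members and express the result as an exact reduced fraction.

95/94

Stage 1: N_ring = 18 + 2·27 = 72
Stage 1: 18(ω_s−ω_c) = −72(ω_r−ω_c),  ω_r=0, ω_c=1
Stage 1: ω_s = 1 − (72/18)(0−1) = 5
  ⇒ ω_s¹/ω_c¹ = 5
Stage 2: N_ring = 19 + 2·28 = 75
Stage 2: 19(ω_s−ω_c) = −75(ω_r−ω_c),  ω_r=0, ω_s=1
Stage 2: 19(1−ω_c) = −75(0−ω_c)  ⇒  94ω_c = 19  ⇒  ω_c = 19/94
  ⇒ ω_c²/ω_s² = 19/94
Coupling ω_s² = ω_s¹ ⇒ overall = 5 × 19/94 = 95/94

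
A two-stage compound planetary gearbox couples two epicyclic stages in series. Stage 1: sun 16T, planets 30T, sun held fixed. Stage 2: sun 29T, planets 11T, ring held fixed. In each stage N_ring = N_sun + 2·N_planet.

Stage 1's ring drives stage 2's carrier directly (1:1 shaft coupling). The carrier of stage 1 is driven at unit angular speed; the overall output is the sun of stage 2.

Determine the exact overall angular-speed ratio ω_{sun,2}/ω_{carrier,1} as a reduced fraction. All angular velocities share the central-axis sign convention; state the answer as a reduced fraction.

Stage 1: N_ring = 16 + 2·30 = 76
Stage 1: 16(ω_s−ω_c) = −76(ω_r−ω_c),  ω_s=0, ω_c=1
Stage 1: ω_r = 1 − (16/76)(0−1) = 23/19
  ⇒ ω_r¹/ω_c¹ = 23/19
Stage 2: N_ring = 29 + 2·11 = 51
Stage 2: 29(ω_s−ω_c) = −51(ω_r−ω_c),  ω_r=0, ω_c=1
Stage 2: ω_s = 1 − (51/29)(0−1) = 80/29
  ⇒ ω_s²/ω_c² = 80/29
Coupling ω_c² = ω_r¹ ⇒ overall = 23/19 × 80/29 = 1840/551

1840/551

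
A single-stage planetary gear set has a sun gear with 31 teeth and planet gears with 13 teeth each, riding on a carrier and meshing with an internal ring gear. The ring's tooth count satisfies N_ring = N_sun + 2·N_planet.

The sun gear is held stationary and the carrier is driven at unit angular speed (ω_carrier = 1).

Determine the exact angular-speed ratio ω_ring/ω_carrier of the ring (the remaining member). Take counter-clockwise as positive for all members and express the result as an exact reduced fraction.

88/57

N_ring = 31 + 2·13 = 57
31(ω_s−ω_c) = −57(ω_r−ω_c),  ω_s=0, ω_c=1
ω_r = 1 − (31/57)(0−1) = 88/57
ω_r/ω_c = 88/57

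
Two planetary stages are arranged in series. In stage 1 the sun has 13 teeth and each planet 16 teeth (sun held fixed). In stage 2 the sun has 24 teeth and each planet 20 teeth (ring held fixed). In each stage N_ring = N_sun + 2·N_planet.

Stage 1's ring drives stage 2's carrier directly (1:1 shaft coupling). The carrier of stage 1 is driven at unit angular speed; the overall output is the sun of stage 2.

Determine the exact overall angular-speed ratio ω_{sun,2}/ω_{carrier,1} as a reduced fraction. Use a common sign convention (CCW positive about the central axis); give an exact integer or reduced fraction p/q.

Stage 1: N_ring = 13 + 2·16 = 45
Stage 1: 13(ω_s−ω_c) = −45(ω_r−ω_c),  ω_s=0, ω_c=1
Stage 1: ω_r = 1 − (13/45)(0−1) = 58/45
  ⇒ ω_r¹/ω_c¹ = 58/45
Stage 2: N_ring = 24 + 2·20 = 64
Stage 2: 24(ω_s−ω_c) = −64(ω_r−ω_c),  ω_r=0, ω_c=1
Stage 2: ω_s = 1 − (64/24)(0−1) = 11/3
  ⇒ ω_s²/ω_c² = 11/3
Coupling ω_c² = ω_r¹ ⇒ overall = 58/45 × 11/3 = 638/135

638/135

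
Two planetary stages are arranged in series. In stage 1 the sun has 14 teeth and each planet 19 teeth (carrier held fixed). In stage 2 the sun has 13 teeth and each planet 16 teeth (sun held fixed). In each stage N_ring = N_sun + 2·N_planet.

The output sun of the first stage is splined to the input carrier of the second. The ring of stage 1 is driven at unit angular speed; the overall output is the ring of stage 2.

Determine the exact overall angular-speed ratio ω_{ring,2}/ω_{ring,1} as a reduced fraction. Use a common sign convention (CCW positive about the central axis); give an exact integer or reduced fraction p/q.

Stage 1: N_ring = 14 + 2·19 = 52
Stage 1: 14(ω_s−ω_c) = −52(ω_r−ω_c),  ω_c=0, ω_r=1
Stage 1: ω_s = 0 − (52/14)(1−0) = -26/7
  ⇒ ω_s¹/ω_r¹ = -26/7
Stage 2: N_ring = 13 + 2·16 = 45
Stage 2: 13(ω_s−ω_c) = −45(ω_r−ω_c),  ω_s=0, ω_c=1
Stage 2: ω_r = 1 − (13/45)(0−1) = 58/45
  ⇒ ω_r²/ω_c² = 58/45
Coupling ω_c² = ω_s¹ ⇒ overall = -26/7 × 58/45 = -1508/315

-1508/315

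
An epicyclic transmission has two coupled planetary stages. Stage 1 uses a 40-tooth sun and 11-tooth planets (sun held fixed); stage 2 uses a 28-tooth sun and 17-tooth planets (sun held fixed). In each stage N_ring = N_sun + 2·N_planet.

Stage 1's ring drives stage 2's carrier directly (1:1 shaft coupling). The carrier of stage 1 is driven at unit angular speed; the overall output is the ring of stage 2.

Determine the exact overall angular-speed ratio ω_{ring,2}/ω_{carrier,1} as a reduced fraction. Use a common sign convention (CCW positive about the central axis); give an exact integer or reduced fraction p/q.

Stage 1: N_ring = 40 + 2·11 = 62
Stage 1: 40(ω_s−ω_c) = −62(ω_r−ω_c),  ω_s=0, ω_c=1
Stage 1: ω_r = 1 − (40/62)(0−1) = 51/31
  ⇒ ω_r¹/ω_c¹ = 51/31
Stage 2: N_ring = 28 + 2·17 = 62
Stage 2: 28(ω_s−ω_c) = −62(ω_r−ω_c),  ω_s=0, ω_c=1
Stage 2: ω_r = 1 − (28/62)(0−1) = 45/31
  ⇒ ω_r²/ω_c² = 45/31
Coupling ω_c² = ω_r¹ ⇒ overall = 51/31 × 45/31 = 2295/961

2295/961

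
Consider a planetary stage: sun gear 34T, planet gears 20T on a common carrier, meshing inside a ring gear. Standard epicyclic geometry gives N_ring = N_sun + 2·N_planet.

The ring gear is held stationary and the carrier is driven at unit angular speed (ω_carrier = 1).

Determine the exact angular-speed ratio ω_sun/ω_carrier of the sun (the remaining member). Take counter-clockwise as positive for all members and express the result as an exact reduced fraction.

N_ring = 34 + 2·20 = 74
34(ω_s−ω_c) = −74(ω_r−ω_c),  ω_r=0, ω_c=1
ω_s = 1 − (74/34)(0−1) = 54/17
ω_s/ω_c = 54/17

54/17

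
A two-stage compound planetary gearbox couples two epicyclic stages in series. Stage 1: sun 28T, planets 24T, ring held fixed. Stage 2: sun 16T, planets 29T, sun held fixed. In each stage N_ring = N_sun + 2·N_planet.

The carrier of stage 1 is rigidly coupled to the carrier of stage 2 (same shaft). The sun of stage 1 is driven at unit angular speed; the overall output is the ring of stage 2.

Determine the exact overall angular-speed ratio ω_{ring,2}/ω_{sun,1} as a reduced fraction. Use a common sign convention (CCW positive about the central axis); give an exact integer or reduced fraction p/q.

315/962

Stage 1: N_ring = 28 + 2·24 = 76
Stage 1: 28(ω_s−ω_c) = −76(ω_r−ω_c),  ω_r=0, ω_s=1
Stage 1: 28(1−ω_c) = −76(0−ω_c)  ⇒  104ω_c = 28  ⇒  ω_c = 7/26
  ⇒ ω_c¹/ω_s¹ = 7/26
Stage 2: N_ring = 16 + 2·29 = 74
Stage 2: 16(ω_s−ω_c) = −74(ω_r−ω_c),  ω_s=0, ω_c=1
Stage 2: ω_r = 1 − (16/74)(0−1) = 45/37
  ⇒ ω_r²/ω_c² = 45/37
Coupling ω_c² = ω_c¹ ⇒ overall = 7/26 × 45/37 = 315/962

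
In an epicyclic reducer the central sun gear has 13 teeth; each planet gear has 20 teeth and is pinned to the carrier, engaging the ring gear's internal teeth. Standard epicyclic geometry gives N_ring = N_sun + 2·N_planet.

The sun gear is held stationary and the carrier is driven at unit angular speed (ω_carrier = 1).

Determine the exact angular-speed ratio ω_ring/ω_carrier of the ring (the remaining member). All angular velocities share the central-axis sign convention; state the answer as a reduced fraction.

N_ring = 13 + 2·20 = 53
13(ω_s−ω_c) = −53(ω_r−ω_c),  ω_s=0, ω_c=1
ω_r = 1 − (13/53)(0−1) = 66/53
ω_r/ω_c = 66/53

66/53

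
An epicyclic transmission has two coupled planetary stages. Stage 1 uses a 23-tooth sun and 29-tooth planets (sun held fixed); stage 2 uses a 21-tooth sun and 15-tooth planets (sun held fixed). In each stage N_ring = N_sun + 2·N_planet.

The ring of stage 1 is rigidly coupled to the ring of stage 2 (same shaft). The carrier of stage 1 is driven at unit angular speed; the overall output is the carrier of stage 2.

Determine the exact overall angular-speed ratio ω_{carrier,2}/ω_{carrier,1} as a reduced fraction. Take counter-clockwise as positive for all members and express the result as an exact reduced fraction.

Stage 1: N_ring = 23 + 2·29 = 81
Stage 1: 23(ω_s−ω_c) = −81(ω_r−ω_c),  ω_s=0, ω_c=1
Stage 1: ω_r = 1 − (23/81)(0−1) = 104/81
  ⇒ ω_r¹/ω_c¹ = 104/81
Stage 2: N_ring = 21 + 2·15 = 51
Stage 2: 21(ω_s−ω_c) = −51(ω_r−ω_c),  ω_s=0, ω_r=1
Stage 2: 21(0−ω_c) = −51(1−ω_c)  ⇒  72ω_c = 51  ⇒  ω_c = 17/24
  ⇒ ω_c²/ω_r² = 17/24
Coupling ω_r² = ω_r¹ ⇒ overall = 104/81 × 17/24 = 221/243

221/243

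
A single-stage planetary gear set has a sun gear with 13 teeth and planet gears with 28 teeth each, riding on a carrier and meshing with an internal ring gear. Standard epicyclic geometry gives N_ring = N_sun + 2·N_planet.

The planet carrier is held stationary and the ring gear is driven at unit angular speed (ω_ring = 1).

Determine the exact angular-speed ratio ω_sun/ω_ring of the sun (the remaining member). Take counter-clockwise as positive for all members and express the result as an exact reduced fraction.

-69/13

N_ring = 13 + 2·28 = 69
13(ω_s−ω_c) = −69(ω_r−ω_c),  ω_c=0, ω_r=1
ω_s = 0 − (69/13)(1−0) = -69/13
ω_s/ω_r = -69/13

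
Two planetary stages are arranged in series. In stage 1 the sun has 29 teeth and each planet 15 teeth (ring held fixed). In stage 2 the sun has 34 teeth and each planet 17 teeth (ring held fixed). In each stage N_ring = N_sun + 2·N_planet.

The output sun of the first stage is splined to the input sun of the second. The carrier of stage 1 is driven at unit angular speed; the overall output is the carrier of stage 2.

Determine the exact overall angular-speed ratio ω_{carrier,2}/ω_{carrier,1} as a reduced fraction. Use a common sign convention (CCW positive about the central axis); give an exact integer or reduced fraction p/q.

88/87

Stage 1: N_ring = 29 + 2·15 = 59
Stage 1: 29(ω_s−ω_c) = −59(ω_r−ω_c),  ω_r=0, ω_c=1
Stage 1: ω_s = 1 − (59/29)(0−1) = 88/29
  ⇒ ω_s¹/ω_c¹ = 88/29
Stage 2: N_ring = 34 + 2·17 = 68
Stage 2: 34(ω_s−ω_c) = −68(ω_r−ω_c),  ω_r=0, ω_s=1
Stage 2: 34(1−ω_c) = −68(0−ω_c)  ⇒  102ω_c = 34  ⇒  ω_c = 1/3
  ⇒ ω_c²/ω_s² = 1/3
Coupling ω_s² = ω_s¹ ⇒ overall = 88/29 × 1/3 = 88/87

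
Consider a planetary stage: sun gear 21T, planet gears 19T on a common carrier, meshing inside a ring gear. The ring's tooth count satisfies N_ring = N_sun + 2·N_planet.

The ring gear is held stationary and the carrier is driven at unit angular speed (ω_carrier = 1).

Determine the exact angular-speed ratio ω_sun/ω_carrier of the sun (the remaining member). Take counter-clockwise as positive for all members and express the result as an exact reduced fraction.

80/21

N_ring = 21 + 2·19 = 59
21(ω_s−ω_c) = −59(ω_r−ω_c),  ω_r=0, ω_c=1
ω_s = 1 − (59/21)(0−1) = 80/21
ω_s/ω_c = 80/21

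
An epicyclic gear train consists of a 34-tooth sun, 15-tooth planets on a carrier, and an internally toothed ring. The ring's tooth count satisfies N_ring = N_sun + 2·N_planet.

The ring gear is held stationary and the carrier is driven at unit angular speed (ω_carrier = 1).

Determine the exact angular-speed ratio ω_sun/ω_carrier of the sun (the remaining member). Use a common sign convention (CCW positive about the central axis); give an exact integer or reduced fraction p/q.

N_ring = 34 + 2·15 = 64
34(ω_s−ω_c) = −64(ω_r−ω_c),  ω_r=0, ω_c=1
ω_s = 1 − (64/34)(0−1) = 49/17
ω_s/ω_c = 49/17

49/17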